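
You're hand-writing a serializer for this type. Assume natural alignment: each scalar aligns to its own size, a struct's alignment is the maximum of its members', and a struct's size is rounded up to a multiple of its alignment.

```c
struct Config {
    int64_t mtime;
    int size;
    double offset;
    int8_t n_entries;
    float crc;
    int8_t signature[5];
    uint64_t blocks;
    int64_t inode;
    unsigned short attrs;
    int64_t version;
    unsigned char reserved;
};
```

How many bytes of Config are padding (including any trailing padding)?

23

mtime at 0 (size 8, align 8) → ends 8
size at 8 (size 4, align 4) → ends 12
pad 4 to align 8 for offset
offset at 16 (size 8, align 8) → ends 24
n_entries at 24 (size 1, align 1) → ends 25
pad 3 to align 4 for crc
crc at 28 (size 4, align 4) → ends 32
signature at 32 (size 5, align 1) → ends 37
pad 3 to align 8 for blocks
blocks at 40 (size 8, align 8) → ends 48
inode at 48 (size 8, align 8) → ends 56
attrs at 56 (size 2, align 2) → ends 58
pad 6 to align 8 for version
version at 64 (size 8, align 8) → ends 72
reserved at 72 (size 1, align 1) → ends 73
tail pad 7 to reach multiple of 8
total 80 bytes, alignment 8
data bytes 57, size 80 → padding 23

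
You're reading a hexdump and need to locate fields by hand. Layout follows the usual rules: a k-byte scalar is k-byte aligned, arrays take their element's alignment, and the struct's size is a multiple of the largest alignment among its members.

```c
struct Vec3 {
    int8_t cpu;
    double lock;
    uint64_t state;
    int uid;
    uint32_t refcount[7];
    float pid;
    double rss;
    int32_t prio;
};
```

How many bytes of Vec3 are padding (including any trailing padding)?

15

cpu at 0 (size 1, align 1) → ends 1
pad 7 to align 8 for lock
lock at 8 (size 8, align 8) → ends 16
state at 16 (size 8, align 8) → ends 24
uid at 24 (size 4, align 4) → ends 28
refcount at 28 (size 28, align 4) → ends 56
pid at 56 (size 4, align 4) → ends 60
pad 4 to align 8 for rss
rss at 64 (size 8, align 8) → ends 72
prio at 72 (size 4, align 4) → ends 76
tail pad 4 to reach multiple of 8
total 80 bytes, alignment 8
data bytes 65, size 80 → padding 15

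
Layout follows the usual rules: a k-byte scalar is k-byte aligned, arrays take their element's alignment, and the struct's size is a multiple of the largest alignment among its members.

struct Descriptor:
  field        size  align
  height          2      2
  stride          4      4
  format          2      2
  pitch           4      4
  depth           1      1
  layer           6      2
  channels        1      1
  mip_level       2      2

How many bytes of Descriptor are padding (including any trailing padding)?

6

height at 0 (size 2, align 2) → ends 2
pad 2 to align 4 for stride
stride at 4 (size 4, align 4) → ends 8
format at 8 (size 2, align 2) → ends 10
pad 2 to align 4 for pitch
pitch at 12 (size 4, align 4) → ends 16
depth at 16 (size 1, align 1) → ends 17
pad 1 to align 2 for layer
layer at 18 (size 6, align 2) → ends 24
channels at 24 (size 1, align 1) → ends 25
pad 1 to align 2 for mip_level
mip_level at 26 (size 2, align 2) → ends 28
total 28 bytes, alignment 4
data bytes 22, size 28 → padding 6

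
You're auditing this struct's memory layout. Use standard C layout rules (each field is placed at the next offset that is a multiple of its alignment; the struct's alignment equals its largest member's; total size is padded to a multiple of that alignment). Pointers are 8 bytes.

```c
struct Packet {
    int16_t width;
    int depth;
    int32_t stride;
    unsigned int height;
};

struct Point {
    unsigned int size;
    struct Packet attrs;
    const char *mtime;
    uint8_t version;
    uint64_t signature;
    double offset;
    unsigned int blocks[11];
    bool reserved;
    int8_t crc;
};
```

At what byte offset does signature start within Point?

Packet: @0: width [2B, align 2] → 2; +2 pad (align 4); @4: depth [4B, align 4] → 8; @8: stride [4B, align 4] → 12; @12: height [4B, align 4] → 16; size 16, align 4
@0: size [4B, align 4] → 4
@4: attrs [16B, align 4] → 20
+4 pad (align 8)
@24: mtime [8B, align 8] → 32
@32: version [1B, align 1] → 33
+7 pad (align 8)
@40: signature [8B, align 8] → 48

40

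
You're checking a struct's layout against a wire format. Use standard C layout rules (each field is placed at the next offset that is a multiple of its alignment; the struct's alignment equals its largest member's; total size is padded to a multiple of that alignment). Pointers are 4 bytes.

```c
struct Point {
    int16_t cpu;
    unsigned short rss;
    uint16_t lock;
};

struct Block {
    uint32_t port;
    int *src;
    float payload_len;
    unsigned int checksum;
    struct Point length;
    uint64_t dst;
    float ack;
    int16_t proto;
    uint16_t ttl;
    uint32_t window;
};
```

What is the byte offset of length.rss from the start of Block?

Point: 0..2  cpu  (2B, 2-aligned); 2..4  rss  (2B, 2-aligned); 4..6  lock  (2B, 2-aligned); sizeof = 6, alignof = 2
0..4  port  (4B, 4-aligned)
4..8  src  (4B, 4-aligned)
8..12  payload_len  (4B, 4-aligned)
12..16  checksum  (4B, 4-aligned)
16..22  length  (6B, 2-aligned)
within Point: rss at 2
16 + 2 = 18

18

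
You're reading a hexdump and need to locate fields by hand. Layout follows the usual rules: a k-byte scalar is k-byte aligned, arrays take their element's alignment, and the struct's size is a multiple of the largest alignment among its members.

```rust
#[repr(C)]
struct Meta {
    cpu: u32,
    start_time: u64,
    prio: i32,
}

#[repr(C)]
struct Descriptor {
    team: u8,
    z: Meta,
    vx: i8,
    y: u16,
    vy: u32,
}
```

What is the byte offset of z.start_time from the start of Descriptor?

Meta: @0: cpu [4B, align 4] → 4; +4 pad (align 8); @8: start_time [8B, align 8] → 16; @16: prio [4B, align 4] → 20; +4 tail pad (align 8); size 24, align 8
@0: team [1B, align 1] → 1
+7 pad (align 8)
@8: z [24B, align 8] → 32
within Meta: start_time at 8
8 + 8 = 16

16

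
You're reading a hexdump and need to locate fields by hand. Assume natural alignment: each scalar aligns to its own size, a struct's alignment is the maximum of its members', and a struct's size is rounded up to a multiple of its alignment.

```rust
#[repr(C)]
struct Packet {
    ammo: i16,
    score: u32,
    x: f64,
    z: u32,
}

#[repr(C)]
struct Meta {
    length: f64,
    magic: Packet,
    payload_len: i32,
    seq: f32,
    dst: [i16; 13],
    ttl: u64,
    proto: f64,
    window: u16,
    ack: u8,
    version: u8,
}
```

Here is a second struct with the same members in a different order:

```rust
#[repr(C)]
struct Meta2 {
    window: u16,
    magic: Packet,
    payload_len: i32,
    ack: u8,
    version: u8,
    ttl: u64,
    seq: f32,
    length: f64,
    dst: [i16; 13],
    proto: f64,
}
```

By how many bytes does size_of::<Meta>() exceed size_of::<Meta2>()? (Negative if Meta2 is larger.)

-8

Packet: ammo at 0 (size 2, align 2) → ends 2; pad 2 to align 4 for score; score at 4 (size 4, align 4) → ends 8; x at 8 (size 8, align 8) → ends 16; z at 16 (size 4, align 4) → ends 20; tail pad 4 to reach multiple of 8; total 24 bytes, alignment 8
length at 0 (size 8, align 8) → ends 8
magic at 8 (size 24, align 8) → ends 32
payload_len at 32 (size 4, align 4) → ends 36
seq at 36 (size 4, align 4) → ends 40
dst at 40 (size 26, align 2) → ends 66
pad 6 to align 8 for ttl
ttl at 72 (size 8, align 8) → ends 80
proto at 80 (size 8, align 8) → ends 88
window at 88 (size 2, align 2) → ends 90
ack at 90 (size 1, align 1) → ends 91
version at 91 (size 1, align 1) → ends 92
tail pad 4 to reach multiple of 8
total 96 bytes, alignment 8
— Meta2 —
window at 0 (size 2, align 2) → ends 2
pad 6 to align 8 for magic
magic at 8 (size 24, align 8) → ends 32
payload_len at 32 (size 4, align 4) → ends 36
ack at 36 (size 1, align 1) → ends 37
version at 37 (size 1, align 1) → ends 38
pad 2 to align 8 for ttl
ttl at 40 (size 8, align 8) → ends 48
seq at 48 (size 4, align 4) → ends 52
pad 4 to align 8 for length
length at 56 (size 8, align 8) → ends 64
dst at 64 (size 26, align 2) → ends 90
pad 6 to align 8 for proto
proto at 96 (size 8, align 8) → ends 104
total 104 bytes, alignment 8
96 − 104 = -8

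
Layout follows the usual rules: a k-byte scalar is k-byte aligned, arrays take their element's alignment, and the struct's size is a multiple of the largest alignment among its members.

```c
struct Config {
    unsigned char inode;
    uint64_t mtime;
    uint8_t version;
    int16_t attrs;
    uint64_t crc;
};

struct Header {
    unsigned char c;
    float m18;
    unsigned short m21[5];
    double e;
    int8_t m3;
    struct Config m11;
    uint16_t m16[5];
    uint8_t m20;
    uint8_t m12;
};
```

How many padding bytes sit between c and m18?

Config: inode at 0 (size 1, align 1) → ends 1; pad 7 to align 8 for mtime; mtime at 8 (size 8, align 8) → ends 16; version at 16 (size 1, align 1) → ends 17; pad 1 to align 2 for attrs; attrs at 18 (size 2, align 2) → ends 20; pad 4 to align 8 for crc; crc at 24 (size 8, align 8) → ends 32; total 32 bytes, alignment 8
c at 0 (size 1, align 1) → ends 1
pad 3 to align 4 for m18
m18 at 4 (size 4, align 4) → ends 8

3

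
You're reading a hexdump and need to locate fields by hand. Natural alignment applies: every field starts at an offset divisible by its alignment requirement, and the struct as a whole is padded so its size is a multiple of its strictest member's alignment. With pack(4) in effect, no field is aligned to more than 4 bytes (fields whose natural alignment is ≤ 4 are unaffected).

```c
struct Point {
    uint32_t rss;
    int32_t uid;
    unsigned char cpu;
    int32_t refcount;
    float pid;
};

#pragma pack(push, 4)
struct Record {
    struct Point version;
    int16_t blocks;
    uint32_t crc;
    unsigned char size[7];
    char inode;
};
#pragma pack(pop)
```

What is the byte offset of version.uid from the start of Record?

Point: rss at 0 (size 4, align 4) → ends 4; uid at 4 (size 4, align 4) → ends 8; cpu at 8 (size 1, align 1) → ends 9; pad 3 to align 4 for refcount; refcount at 12 (size 4, align 4) → ends 16; pid at 16 (size 4, align 4) → ends 20; total 20 bytes, alignment 4
version at 0 (size 20, align 4) → ends 20
within Point: uid at 4
0 + 4 = 4

4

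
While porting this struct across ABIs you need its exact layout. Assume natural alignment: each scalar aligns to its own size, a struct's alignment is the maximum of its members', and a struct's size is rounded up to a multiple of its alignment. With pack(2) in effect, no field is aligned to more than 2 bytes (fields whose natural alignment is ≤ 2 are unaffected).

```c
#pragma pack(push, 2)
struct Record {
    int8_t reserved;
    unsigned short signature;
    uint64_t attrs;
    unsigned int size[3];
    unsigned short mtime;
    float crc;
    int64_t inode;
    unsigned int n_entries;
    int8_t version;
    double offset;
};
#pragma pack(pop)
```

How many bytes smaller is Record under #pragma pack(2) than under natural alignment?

12

natural layout:
  reserved at 0 (size 1, align 1) → ends 1
  pad 1 to align 2 for signature
  signature at 2 (size 2, align 2) → ends 4
  pad 4 to align 8 for attrs
  attrs at 8 (size 8, align 8) → ends 16
  size at 16 (size 12, align 4) → ends 28
  mtime at 28 (size 2, align 2) → ends 30
  pad 2 to align 4 for crc
  crc at 32 (size 4, align 4) → ends 36
  pad 4 to align 8 for inode
  inode at 40 (size 8, align 8) → ends 48
  n_entries at 48 (size 4, align 4) → ends 52
  version at 52 (size 1, align 1) → ends 53
  pad 3 to align 8 for offset
  offset at 56 (size 8, align 8) → ends 64
  total 64 bytes, alignment 8
packed(2) layout:
  reserved at 0 (size 1, align 1) → ends 1
  pad 1 to align 2 for signature
  signature at 2 (size 2, align 2) → ends 4
  attrs at 4 (size 8, align 2) → ends 12
  size at 12 (size 12, align 2) → ends 24
  mtime at 24 (size 2, align 2) → ends 26
  crc at 26 (size 4, align 2) → ends 30
  inode at 30 (size 8, align 2) → ends 38
  n_entries at 38 (size 4, align 2) → ends 42
  version at 42 (size 1, align 1) → ends 43
  pad 1 to align 2 for offset
  offset at 44 (size 8, align 2) → ends 52
  total 52 bytes, alignment 2
64 − 52 = 12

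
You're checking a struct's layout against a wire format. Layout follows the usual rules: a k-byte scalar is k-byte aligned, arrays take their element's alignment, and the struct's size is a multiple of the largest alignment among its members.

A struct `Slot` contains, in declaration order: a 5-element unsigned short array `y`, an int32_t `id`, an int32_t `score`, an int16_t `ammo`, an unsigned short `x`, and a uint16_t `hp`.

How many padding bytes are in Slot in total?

4

0..10  y  (10B, 2-aligned)
10..12  -- padding (2B)
12..16  id  (4B, 4-aligned)
16..20  score  (4B, 4-aligned)
20..22  ammo  (2B, 2-aligned)
22..24  x  (2B, 2-aligned)
24..26  hp  (2B, 2-aligned)
26..28  -- tail padding (2B)
sizeof = 28, alignof = 4
data bytes 24, size 28 → padding 4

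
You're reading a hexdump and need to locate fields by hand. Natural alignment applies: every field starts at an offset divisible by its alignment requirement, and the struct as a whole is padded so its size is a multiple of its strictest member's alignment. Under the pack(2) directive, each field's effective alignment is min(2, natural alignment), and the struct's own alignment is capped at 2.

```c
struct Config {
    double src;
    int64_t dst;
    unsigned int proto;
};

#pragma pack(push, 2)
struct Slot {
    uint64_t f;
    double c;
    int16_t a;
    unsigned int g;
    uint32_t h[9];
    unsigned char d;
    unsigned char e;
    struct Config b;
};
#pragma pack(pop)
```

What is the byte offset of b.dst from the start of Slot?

68

Config: @0: src [8B, align 8] → 8; @8: dst [8B, align 8] → 16; @16: proto [4B, align 4] → 20; +4 tail pad (align 8); size 24, align 8
@0: f [8B, align 2] → 8
@8: c [8B, align 2] → 16
@16: a [2B, align 2] → 18
@18: g [4B, align 2] → 22
@22: h [36B, align 2] → 58
@58: d [1B, align 1] → 59
@59: e [1B, align 1] → 60
@60: b [24B, align 2] → 84
within Config: dst at 8
60 + 8 = 68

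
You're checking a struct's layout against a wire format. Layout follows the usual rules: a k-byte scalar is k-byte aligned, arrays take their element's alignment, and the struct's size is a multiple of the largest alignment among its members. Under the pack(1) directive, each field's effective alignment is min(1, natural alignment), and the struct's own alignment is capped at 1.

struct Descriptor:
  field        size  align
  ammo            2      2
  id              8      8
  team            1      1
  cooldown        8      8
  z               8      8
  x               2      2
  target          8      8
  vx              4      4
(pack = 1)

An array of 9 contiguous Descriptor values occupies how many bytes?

369

@0: ammo [2B, align 1] → 2
@2: id [8B, align 1] → 10
@10: team [1B, align 1] → 11
@11: cooldown [8B, align 1] → 19
@19: z [8B, align 1] → 27
@27: x [2B, align 1] → 29
@29: target [8B, align 1] → 37
@37: vx [4B, align 1] → 41
size 41, align 1
array of 9: 9 × 41 = 369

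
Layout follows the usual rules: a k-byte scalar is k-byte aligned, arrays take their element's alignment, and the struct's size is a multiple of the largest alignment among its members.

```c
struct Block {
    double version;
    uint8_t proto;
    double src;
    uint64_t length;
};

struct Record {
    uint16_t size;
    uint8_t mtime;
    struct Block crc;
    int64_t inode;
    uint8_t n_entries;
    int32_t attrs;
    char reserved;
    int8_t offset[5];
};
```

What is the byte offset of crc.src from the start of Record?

24

Block: @0: version [8B, align 8] → 8; @8: proto [1B, align 1] → 9; +7 pad (align 8); @16: src [8B, align 8] → 24; @24: length [8B, align 8] → 32; size 32, align 8
@0: size [2B, align 2] → 2
@2: mtime [1B, align 1] → 3
+5 pad (align 8)
@8: crc [32B, align 8] → 40
within Block: src at 16
8 + 16 = 24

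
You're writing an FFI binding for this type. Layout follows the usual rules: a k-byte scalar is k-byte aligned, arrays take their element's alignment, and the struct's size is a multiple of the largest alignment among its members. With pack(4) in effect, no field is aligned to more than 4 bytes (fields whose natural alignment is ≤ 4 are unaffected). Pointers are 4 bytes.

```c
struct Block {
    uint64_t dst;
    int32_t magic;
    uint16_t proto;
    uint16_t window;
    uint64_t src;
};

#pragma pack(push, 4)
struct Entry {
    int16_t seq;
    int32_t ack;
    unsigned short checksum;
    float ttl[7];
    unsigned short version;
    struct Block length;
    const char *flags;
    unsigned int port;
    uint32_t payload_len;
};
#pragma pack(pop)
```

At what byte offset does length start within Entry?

44

Block: dst at 0 (size 8, align 8) → ends 8; magic at 8 (size 4, align 4) → ends 12; proto at 12 (size 2, align 2) → ends 14; window at 14 (size 2, align 2) → ends 16; src at 16 (size 8, align 8) → ends 24; total 24 bytes, alignment 8
seq at 0 (size 2, align 2) → ends 2
pad 2 to align 4 for ack
ack at 4 (size 4, align 4) → ends 8
checksum at 8 (size 2, align 2) → ends 10
pad 2 to align 4 for ttl
ttl at 12 (size 28, align 4) → ends 40
version at 40 (size 2, align 2) → ends 42
pad 2 to align 4 for length
length at 44 (size 24, align 4) → ends 68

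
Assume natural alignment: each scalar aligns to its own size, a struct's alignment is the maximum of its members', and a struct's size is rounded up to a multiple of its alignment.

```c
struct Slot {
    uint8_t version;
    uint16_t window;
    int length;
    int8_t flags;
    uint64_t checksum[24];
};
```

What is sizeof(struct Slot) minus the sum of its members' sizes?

version at 0 (size 1, align 1) → ends 1
pad 1 to align 2 for window
window at 2 (size 2, align 2) → ends 4
length at 4 (size 4, align 4) → ends 8
flags at 8 (size 1, align 1) → ends 9
pad 7 to align 8 for checksum
checksum at 16 (size 192, align 8) → ends 208
total 208 bytes, alignment 8
data bytes 200, size 208 → padding 8

8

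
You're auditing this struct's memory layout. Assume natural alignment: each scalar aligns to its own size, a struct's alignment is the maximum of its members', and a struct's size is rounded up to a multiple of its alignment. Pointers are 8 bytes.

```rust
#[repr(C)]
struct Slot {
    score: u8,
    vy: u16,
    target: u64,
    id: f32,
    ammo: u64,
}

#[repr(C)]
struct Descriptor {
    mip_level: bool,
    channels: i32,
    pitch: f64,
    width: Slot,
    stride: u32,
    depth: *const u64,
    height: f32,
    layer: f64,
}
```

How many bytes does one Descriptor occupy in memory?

Slot: @0: score [1B, align 1] → 1; +1 pad (align 2); @2: vy [2B, align 2] → 4; +4 pad (align 8); @8: target [8B, align 8] → 16; @16: id [4B, align 4] → 20; +4 pad (align 8); @24: ammo [8B, align 8] → 32; size 32, align 8
@0: mip_level [1B, align 1] → 1
+3 pad (align 4)
@4: channels [4B, align 4] → 8
@8: pitch [8B, align 8] → 16
@16: width [32B, align 8] → 48
@48: stride [4B, align 4] → 52
+4 pad (align 8)
@56: depth [8B, align 8] → 64
@64: height [4B, align 4] → 68
+4 pad (align 8)
@72: layer [8B, align 8] → 80
size 80, align 8

80 bytes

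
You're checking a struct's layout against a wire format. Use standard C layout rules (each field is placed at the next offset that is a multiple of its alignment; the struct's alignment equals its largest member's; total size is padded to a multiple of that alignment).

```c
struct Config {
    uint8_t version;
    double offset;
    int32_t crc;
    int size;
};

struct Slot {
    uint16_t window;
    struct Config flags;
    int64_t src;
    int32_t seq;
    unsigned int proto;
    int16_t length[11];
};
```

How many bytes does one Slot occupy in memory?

Config: version at 0 (size 1, align 1) → ends 1; pad 7 to align 8 for offset; offset at 8 (size 8, align 8) → ends 16; crc at 16 (size 4, align 4) → ends 20; size at 20 (size 4, align 4) → ends 24; total 24 bytes, alignment 8
window at 0 (size 2, align 2) → ends 2
pad 6 to align 8 for flags
flags at 8 (size 24, align 8) → ends 32
src at 32 (size 8, align 8) → ends 40
seq at 40 (size 4, align 4) → ends 44
proto at 44 (size 4, align 4) → ends 48
length at 48 (size 22, align 2) → ends 70
tail pad 2 to reach multiple of 8
total 72 bytes, alignment 8

72 bytes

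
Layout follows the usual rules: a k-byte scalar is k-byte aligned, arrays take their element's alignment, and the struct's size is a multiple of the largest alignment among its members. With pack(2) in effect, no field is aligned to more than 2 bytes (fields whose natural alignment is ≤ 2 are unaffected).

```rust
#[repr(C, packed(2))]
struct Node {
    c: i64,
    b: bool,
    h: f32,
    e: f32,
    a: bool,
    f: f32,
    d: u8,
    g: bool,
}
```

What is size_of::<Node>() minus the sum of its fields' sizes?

2

c at 0 (size 8, align 2) → ends 8
b at 8 (size 1, align 1) → ends 9
pad 1 to align 2 for h
h at 10 (size 4, align 2) → ends 14
e at 14 (size 4, align 2) → ends 18
a at 18 (size 1, align 1) → ends 19
pad 1 to align 2 for f
f at 20 (size 4, align 2) → ends 24
d at 24 (size 1, align 1) → ends 25
g at 25 (size 1, align 1) → ends 26
total 26 bytes, alignment 2
data bytes 24, size 26 → padding 2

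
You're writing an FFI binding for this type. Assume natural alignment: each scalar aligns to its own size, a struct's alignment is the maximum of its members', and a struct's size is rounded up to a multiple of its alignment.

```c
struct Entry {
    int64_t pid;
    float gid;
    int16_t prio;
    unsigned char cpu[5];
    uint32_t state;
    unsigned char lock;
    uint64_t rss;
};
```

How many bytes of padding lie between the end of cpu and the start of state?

0..8  pid  (8B, 8-aligned)
8..12  gid  (4B, 4-aligned)
12..14  prio  (2B, 2-aligned)
14..19  cpu  (5B, 1-aligned)
19..20  -- padding (1B)
20..24  state  (4B, 4-aligned)

1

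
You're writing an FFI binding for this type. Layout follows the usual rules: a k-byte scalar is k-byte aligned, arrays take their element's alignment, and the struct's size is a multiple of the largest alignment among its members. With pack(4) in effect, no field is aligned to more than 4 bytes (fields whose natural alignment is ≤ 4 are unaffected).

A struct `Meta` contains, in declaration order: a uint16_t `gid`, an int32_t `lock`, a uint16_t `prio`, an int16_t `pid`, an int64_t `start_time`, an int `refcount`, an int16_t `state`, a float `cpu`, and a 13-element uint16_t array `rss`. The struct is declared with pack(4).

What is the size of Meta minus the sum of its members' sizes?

0..2  gid  (2B, 2-aligned)
2..4  -- padding (2B)
4..8  lock  (4B, 4-aligned)
8..10  prio  (2B, 2-aligned)
10..12  pid  (2B, 2-aligned)
12..20  start_time  (8B, 4-aligned)
20..24  refcount  (4B, 4-aligned)
24..26  state  (2B, 2-aligned)
26..28  -- padding (2B)
28..32  cpu  (4B, 4-aligned)
32..58  rss  (26B, 2-aligned)
58..60  -- tail padding (2B)
sizeof = 60, alignof = 4
data bytes 54, size 60 → padding 6

6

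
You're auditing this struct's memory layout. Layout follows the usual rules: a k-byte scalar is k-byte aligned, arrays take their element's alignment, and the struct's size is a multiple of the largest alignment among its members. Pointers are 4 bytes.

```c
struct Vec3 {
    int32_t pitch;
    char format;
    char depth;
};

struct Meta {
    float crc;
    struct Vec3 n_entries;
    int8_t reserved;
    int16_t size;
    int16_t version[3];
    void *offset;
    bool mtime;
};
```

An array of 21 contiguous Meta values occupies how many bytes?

Vec3: 0..4  pitch  (4B, 4-aligned); 4..5  format  (1B, 1-aligned); 5..6  depth  (1B, 1-aligned); 6..8  -- tail padding (2B); sizeof = 8, alignof = 4
0..4  crc  (4B, 4-aligned)
4..12  n_entries  (8B, 4-aligned)
12..13  reserved  (1B, 1-aligned)
13..14  -- padding (1B)
14..16  size  (2B, 2-aligned)
16..22  version  (6B, 2-aligned)
22..24  -- padding (2B)
24..28  offset  (4B, 4-aligned)
28..29  mtime  (1B, 1-aligned)
29..32  -- tail padding (3B)
sizeof = 32, alignof = 4
array of 21: 21 × 32 = 672

672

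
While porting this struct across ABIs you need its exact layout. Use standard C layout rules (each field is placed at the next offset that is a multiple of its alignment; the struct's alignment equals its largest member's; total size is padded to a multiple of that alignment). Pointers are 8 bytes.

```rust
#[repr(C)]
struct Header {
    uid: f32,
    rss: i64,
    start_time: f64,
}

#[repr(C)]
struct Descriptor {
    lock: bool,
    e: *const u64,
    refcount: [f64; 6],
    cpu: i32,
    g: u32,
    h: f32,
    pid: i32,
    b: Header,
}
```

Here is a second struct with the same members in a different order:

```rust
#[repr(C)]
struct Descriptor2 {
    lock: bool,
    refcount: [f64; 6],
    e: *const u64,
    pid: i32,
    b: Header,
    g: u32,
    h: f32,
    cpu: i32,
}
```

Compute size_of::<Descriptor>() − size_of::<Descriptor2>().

-8

Header: uid at 0 (size 4, align 4) → ends 4; pad 4 to align 8 for rss; rss at 8 (size 8, align 8) → ends 16; start_time at 16 (size 8, align 8) → ends 24; total 24 bytes, alignment 8
lock at 0 (size 1, align 1) → ends 1
pad 7 to align 8 for e
e at 8 (size 8, align 8) → ends 16
refcount at 16 (size 48, align 8) → ends 64
cpu at 64 (size 4, align 4) → ends 68
g at 68 (size 4, align 4) → ends 72
h at 72 (size 4, align 4) → ends 76
pid at 76 (size 4, align 4) → ends 80
b at 80 (size 24, align 8) → ends 104
total 104 bytes, alignment 8
— Descriptor2 —
lock at 0 (size 1, align 1) → ends 1
pad 7 to align 8 for refcount
refcount at 8 (size 48, align 8) → ends 56
e at 56 (size 8, align 8) → ends 64
pid at 64 (size 4, align 4) → ends 68
pad 4 to align 8 for b
b at 72 (size 24, align 8) → ends 96
g at 96 (size 4, align 4) → ends 100
h at 100 (size 4, align 4) → ends 104
cpu at 104 (size 4, align 4) → ends 108
tail pad 4 to reach multiple of 8
total 112 bytes, alignment 8
104 − 112 = -8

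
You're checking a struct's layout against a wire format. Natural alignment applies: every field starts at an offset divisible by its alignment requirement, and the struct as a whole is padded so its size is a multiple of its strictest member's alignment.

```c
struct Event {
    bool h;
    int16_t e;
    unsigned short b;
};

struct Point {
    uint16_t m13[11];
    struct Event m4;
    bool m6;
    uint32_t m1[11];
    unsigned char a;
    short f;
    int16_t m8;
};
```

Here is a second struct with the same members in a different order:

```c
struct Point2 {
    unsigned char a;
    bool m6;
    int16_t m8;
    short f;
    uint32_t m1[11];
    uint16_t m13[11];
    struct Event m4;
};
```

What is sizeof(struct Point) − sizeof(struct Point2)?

4

Event: 0..1  h  (1B, 1-aligned); 1..2  -- padding (1B); 2..4  e  (2B, 2-aligned); 4..6  b  (2B, 2-aligned); sizeof = 6, alignof = 2
0..22  m13  (22B, 2-aligned)
22..28  m4  (6B, 2-aligned)
28..29  m6  (1B, 1-aligned)
29..32  -- padding (3B)
32..76  m1  (44B, 4-aligned)
76..77  a  (1B, 1-aligned)
77..78  -- padding (1B)
78..80  f  (2B, 2-aligned)
80..82  m8  (2B, 2-aligned)
82..84  -- tail padding (2B)
sizeof = 84, alignof = 4
— Point2 —
0..1  a  (1B, 1-aligned)
1..2  m6  (1B, 1-aligned)
2..4  m8  (2B, 2-aligned)
4..6  f  (2B, 2-aligned)
6..8  -- padding (2B)
8..52  m1  (44B, 4-aligned)
52..74  m13  (22B, 2-aligned)
74..80  m4  (6B, 2-aligned)
sizeof = 80, alignof = 4
84 − 80 = 4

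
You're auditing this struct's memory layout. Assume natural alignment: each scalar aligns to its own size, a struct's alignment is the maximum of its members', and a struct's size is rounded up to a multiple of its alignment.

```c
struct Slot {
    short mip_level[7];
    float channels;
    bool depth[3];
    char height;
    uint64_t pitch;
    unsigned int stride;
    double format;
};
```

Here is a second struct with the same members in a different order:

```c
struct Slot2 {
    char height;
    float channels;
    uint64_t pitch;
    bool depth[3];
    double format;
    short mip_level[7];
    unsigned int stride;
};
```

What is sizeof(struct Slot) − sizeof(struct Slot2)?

mip_level at 0 (size 14, align 2) → ends 14
pad 2 to align 4 for channels
channels at 16 (size 4, align 4) → ends 20
depth at 20 (size 3, align 1) → ends 23
height at 23 (size 1, align 1) → ends 24
pitch at 24 (size 8, align 8) → ends 32
stride at 32 (size 4, align 4) → ends 36
pad 4 to align 8 for format
format at 40 (size 8, align 8) → ends 48
total 48 bytes, alignment 8
— Slot2 —
height at 0 (size 1, align 1) → ends 1
pad 3 to align 4 for channels
channels at 4 (size 4, align 4) → ends 8
pitch at 8 (size 8, align 8) → ends 16
depth at 16 (size 3, align 1) → ends 19
pad 5 to align 8 for format
format at 24 (size 8, align 8) → ends 32
mip_level at 32 (size 14, align 2) → ends 46
pad 2 to align 4 for stride
stride at 48 (size 4, align 4) → ends 52
tail pad 4 to reach multiple of 8
total 56 bytes, alignment 8
48 − 56 = -8

-8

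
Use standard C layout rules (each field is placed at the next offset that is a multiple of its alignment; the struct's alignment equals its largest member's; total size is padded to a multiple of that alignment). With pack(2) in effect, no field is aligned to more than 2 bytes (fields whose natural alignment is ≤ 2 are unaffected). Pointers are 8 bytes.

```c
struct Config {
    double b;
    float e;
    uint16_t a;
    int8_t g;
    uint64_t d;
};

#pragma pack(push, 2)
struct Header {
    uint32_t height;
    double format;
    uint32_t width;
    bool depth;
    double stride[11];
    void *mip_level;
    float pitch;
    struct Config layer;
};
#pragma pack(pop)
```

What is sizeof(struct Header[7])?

Config: 0..8  b  (8B, 8-aligned); 8..12  e  (4B, 4-aligned); 12..14  a  (2B, 2-aligned); 14..15  g  (1B, 1-aligned); 15..16  -- padding (1B); 16..24  d  (8B, 8-aligned); sizeof = 24, alignof = 8
0..4  height  (4B, 2-aligned)
4..12  format  (8B, 2-aligned)
12..16  width  (4B, 2-aligned)
16..17  depth  (1B, 1-aligned)
17..18  -- padding (1B)
18..106  stride  (88B, 2-aligned)
106..114  mip_level  (8B, 2-aligned)
114..118  pitch  (4B, 2-aligned)
118..142  layer  (24B, 2-aligned)
sizeof = 142, alignof = 2
array of 7: 7 × 142 = 994

994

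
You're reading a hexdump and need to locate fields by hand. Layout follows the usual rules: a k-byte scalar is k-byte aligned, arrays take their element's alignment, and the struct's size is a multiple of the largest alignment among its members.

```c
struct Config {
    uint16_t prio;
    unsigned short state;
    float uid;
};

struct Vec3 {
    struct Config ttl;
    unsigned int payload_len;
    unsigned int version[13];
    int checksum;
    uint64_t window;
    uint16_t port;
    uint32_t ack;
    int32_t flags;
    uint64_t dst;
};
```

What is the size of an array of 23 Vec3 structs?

Config: prio at 0 (size 2, align 2) → ends 2; state at 2 (size 2, align 2) → ends 4; uid at 4 (size 4, align 4) → ends 8; total 8 bytes, alignment 4
ttl at 0 (size 8, align 4) → ends 8
payload_len at 8 (size 4, align 4) → ends 12
version at 12 (size 52, align 4) → ends 64
checksum at 64 (size 4, align 4) → ends 68
pad 4 to align 8 for window
window at 72 (size 8, align 8) → ends 80
port at 80 (size 2, align 2) → ends 82
pad 2 to align 4 for ack
ack at 84 (size 4, align 4) → ends 88
flags at 88 (size 4, align 4) → ends 92
pad 4 to align 8 for dst
dst at 96 (size 8, align 8) → ends 104
total 104 bytes, alignment 8
array of 23: 23 × 104 = 2392

2392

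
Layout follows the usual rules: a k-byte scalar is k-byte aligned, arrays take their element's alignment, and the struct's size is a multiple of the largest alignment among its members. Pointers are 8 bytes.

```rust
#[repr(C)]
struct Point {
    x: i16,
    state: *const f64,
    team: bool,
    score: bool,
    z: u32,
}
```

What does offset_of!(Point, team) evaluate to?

16

0..2  x  (2B, 2-aligned)
2..8  -- padding (6B)
8..16  state  (8B, 8-aligned)
16..17  team  (1B, 1-aligned)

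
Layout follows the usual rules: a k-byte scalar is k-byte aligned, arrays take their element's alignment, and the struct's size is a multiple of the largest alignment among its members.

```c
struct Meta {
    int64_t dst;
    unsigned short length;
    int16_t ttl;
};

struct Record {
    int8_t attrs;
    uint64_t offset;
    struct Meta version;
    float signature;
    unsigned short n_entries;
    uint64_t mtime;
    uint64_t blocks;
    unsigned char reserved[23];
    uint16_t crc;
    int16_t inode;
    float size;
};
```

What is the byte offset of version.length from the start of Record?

Meta: dst at 0 (size 8, align 8) → ends 8; length at 8 (size 2, align 2) → ends 10; ttl at 10 (size 2, align 2) → ends 12; tail pad 4 to reach multiple of 8; total 16 bytes, alignment 8
attrs at 0 (size 1, align 1) → ends 1
pad 7 to align 8 for offset
offset at 8 (size 8, align 8) → ends 16
version at 16 (size 16, align 8) → ends 32
within Meta: length at 8
16 + 8 = 24

24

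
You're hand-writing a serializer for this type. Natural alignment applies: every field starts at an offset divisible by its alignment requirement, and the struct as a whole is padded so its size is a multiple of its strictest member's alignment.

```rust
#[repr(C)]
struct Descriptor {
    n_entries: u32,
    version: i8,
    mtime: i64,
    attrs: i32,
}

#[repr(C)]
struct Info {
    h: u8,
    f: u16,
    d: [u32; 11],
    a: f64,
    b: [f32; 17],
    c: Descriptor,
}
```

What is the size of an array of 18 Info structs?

2736

Descriptor: @0: n_entries [4B, align 4] → 4; @4: version [1B, align 1] → 5; +3 pad (align 8); @8: mtime [8B, align 8] → 16; @16: attrs [4B, align 4] → 20; +4 tail pad (align 8); size 24, align 8
@0: h [1B, align 1] → 1
+1 pad (align 2)
@2: f [2B, align 2] → 4
@4: d [44B, align 4] → 48
@48: a [8B, align 8] → 56
@56: b [68B, align 4] → 124
+4 pad (align 8)
@128: c [24B, align 8] → 152
size 152, align 8
array of 18: 18 × 152 = 2736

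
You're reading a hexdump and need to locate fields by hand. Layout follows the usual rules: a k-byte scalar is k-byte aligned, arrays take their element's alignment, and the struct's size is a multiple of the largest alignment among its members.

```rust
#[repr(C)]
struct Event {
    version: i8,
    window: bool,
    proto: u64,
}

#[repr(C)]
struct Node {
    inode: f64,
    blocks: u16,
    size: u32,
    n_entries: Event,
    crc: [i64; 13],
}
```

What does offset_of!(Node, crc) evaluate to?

Event: 0..1  version  (1B, 1-aligned); 1..2  window  (1B, 1-aligned); 2..8  -- padding (6B); 8..16  proto  (8B, 8-aligned); sizeof = 16, alignof = 8
0..8  inode  (8B, 8-aligned)
8..10  blocks  (2B, 2-aligned)
10..12  -- padding (2B)
12..16  size  (4B, 4-aligned)
16..32  n_entries  (16B, 8-aligned)
32..136  crc  (104B, 8-aligned)

32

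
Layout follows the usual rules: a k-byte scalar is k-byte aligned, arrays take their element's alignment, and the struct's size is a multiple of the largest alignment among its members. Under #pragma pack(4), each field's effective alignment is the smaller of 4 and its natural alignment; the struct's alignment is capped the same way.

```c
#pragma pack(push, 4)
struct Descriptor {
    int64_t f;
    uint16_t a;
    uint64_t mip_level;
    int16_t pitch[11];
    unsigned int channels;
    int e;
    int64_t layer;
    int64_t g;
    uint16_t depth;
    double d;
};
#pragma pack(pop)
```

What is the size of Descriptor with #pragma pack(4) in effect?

80

0..8  f  (8B, 4-aligned)
8..10  a  (2B, 2-aligned)
10..12  -- padding (2B)
12..20  mip_level  (8B, 4-aligned)
20..42  pitch  (22B, 2-aligned)
42..44  -- padding (2B)
44..48  channels  (4B, 4-aligned)
48..52  e  (4B, 4-aligned)
52..60  layer  (8B, 4-aligned)
60..68  g  (8B, 4-aligned)
68..70  depth  (2B, 2-aligned)
70..72  -- padding (2B)
72..80  d  (8B, 4-aligned)
sizeof = 80, alignof = 4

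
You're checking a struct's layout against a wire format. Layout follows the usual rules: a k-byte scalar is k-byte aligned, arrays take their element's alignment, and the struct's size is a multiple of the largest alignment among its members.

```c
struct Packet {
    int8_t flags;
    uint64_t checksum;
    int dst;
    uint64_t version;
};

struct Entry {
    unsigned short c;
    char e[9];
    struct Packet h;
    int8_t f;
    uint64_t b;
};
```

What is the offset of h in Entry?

Packet: flags at 0 (size 1, align 1) → ends 1; pad 7 to align 8 for checksum; checksum at 8 (size 8, align 8) → ends 16; dst at 16 (size 4, align 4) → ends 20; pad 4 to align 8 for version; version at 24 (size 8, align 8) → ends 32; total 32 bytes, alignment 8
c at 0 (size 2, align 2) → ends 2
e at 2 (size 9, align 1) → ends 11
pad 5 to align 8 for h
h at 16 (size 32, align 8) → ends 48

16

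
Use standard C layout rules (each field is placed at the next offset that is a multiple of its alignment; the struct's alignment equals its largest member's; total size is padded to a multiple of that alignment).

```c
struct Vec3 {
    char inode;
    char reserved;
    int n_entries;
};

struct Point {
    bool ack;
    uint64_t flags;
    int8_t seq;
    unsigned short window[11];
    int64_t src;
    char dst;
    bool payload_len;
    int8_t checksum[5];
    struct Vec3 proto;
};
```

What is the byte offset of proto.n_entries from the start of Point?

Vec3: inode at 0 (size 1, align 1) → ends 1; reserved at 1 (size 1, align 1) → ends 2; pad 2 to align 4 for n_entries; n_entries at 4 (size 4, align 4) → ends 8; total 8 bytes, alignment 4
ack at 0 (size 1, align 1) → ends 1
pad 7 to align 8 for flags
flags at 8 (size 8, align 8) → ends 16
seq at 16 (size 1, align 1) → ends 17
pad 1 to align 2 for window
window at 18 (size 22, align 2) → ends 40
src at 40 (size 8, align 8) → ends 48
dst at 48 (size 1, align 1) → ends 49
payload_len at 49 (size 1, align 1) → ends 50
checksum at 50 (size 5, align 1) → ends 55
pad 1 to align 4 for proto
proto at 56 (size 8, align 4) → ends 64
within Vec3: n_entries at 4
56 + 4 = 60

60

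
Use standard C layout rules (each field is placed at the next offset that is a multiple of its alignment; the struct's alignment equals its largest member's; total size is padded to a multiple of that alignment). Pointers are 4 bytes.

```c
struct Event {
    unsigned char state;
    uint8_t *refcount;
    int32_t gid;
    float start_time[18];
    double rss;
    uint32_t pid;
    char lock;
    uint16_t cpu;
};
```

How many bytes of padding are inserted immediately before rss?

state at 0 (size 1, align 1) → ends 1
pad 3 to align 4 for refcount
refcount at 4 (size 4, align 4) → ends 8
gid at 8 (size 4, align 4) → ends 12
start_time at 12 (size 72, align 4) → ends 84
pad 4 to align 8 for rss
rss at 88 (size 8, align 8) → ends 96

4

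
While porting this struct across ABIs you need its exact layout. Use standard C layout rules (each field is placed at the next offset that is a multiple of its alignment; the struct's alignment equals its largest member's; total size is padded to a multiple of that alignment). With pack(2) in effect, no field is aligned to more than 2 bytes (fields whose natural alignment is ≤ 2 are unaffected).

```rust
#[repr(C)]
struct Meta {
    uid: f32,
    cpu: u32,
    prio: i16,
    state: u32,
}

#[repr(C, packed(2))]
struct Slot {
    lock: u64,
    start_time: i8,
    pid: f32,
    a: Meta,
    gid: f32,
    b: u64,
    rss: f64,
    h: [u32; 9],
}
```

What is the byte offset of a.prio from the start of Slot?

22

Meta: 0..4  uid  (4B, 4-aligned); 4..8  cpu  (4B, 4-aligned); 8..10  prio  (2B, 2-aligned); 10..12  -- padding (2B); 12..16  state  (4B, 4-aligned); sizeof = 16, alignof = 4
0..8  lock  (8B, 2-aligned)
8..9  start_time  (1B, 1-aligned)
9..10  -- padding (1B)
10..14  pid  (4B, 2-aligned)
14..30  a  (16B, 2-aligned)
within Meta: prio at 8
14 + 8 = 22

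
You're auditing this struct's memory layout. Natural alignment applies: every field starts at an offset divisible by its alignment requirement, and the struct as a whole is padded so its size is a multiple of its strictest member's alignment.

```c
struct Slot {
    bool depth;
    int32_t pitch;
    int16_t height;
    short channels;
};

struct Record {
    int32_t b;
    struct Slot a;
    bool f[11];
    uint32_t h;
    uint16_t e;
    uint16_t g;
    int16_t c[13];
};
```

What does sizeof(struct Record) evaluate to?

64

Slot: 0..1  depth  (1B, 1-aligned); 1..4  -- padding (3B); 4..8  pitch  (4B, 4-aligned); 8..10  height  (2B, 2-aligned); 10..12  channels  (2B, 2-aligned); sizeof = 12, alignof = 4
0..4  b  (4B, 4-aligned)
4..16  a  (12B, 4-aligned)
16..27  f  (11B, 1-aligned)
27..28  -- padding (1B)
28..32  h  (4B, 4-aligned)
32..34  e  (2B, 2-aligned)
34..36  g  (2B, 2-aligned)
36..62  c  (26B, 2-aligned)
62..64  -- tail padding (2B)
sizeof = 64, alignof = 4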